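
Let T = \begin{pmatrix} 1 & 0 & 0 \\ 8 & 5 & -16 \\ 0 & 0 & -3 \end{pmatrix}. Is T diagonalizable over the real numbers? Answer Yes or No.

Characteristic polynomial: p(s) = s^3 - 3s^2 - 13s + 15 = (s - 5)(s - 1)(s + 3).
All 3 eigenvalues are distinct, so T is diagonalizable.

Yes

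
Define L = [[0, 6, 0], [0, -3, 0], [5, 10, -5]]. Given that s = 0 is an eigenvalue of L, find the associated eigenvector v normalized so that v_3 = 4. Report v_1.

L = [[0, 6, 0], [0, -3, 0], [5, 10, -5]].
Solving (L)v = 0 gives the eigenspace spanned by (4, 0, 4).
With v_3 = 4, v = (4, 0, 4), so v_1 = 4.

4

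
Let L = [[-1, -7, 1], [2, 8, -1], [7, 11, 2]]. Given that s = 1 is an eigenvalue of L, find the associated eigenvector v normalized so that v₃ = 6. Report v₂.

2

L − 1I = [[-2, -7, 1], [2, 7, -1], [7, 11, 1]].
Solving (L − 1I)v = 0 gives the eigenspace spanned by (-4, 2, 6).
With v₃ = 6, v = (-4, 2, 6), so v₂ = 2.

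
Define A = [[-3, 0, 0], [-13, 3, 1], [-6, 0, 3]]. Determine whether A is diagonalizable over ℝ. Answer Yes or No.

No

Characteristic polynomial: p(r) = r^3 - 3r^2 - 9r + 27 = (r - 3)^2(r + 3).
r = 3 has algebraic multiplicity 2; rank(A − 3I) = 2, so geometric multiplicity = 1.
Geometric multiplicity < algebraic multiplicity, so A is not diagonalizable.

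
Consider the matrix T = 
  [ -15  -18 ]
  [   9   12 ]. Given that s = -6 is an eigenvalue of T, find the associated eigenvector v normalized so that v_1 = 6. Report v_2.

-3

T + 6I = [[-9, -18], [9, 18]].
Solving (T + 6I)v = 0 gives the eigenspace spanned by (6, -3).
With v_1 = 6, v = (6, -3), so v_2 = -3.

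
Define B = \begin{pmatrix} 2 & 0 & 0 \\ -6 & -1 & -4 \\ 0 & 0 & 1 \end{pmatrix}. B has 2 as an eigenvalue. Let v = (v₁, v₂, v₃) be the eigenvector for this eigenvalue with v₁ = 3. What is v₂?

-6

B − 2I = [[0, 0, 0], [-6, -3, -4], [0, 0, -1]].
Solving (B − 2I)v = 0 gives the eigenspace spanned by (3, -6, 0).
With v₁ = 3, v = (3, -6, 0), so v₂ = -6.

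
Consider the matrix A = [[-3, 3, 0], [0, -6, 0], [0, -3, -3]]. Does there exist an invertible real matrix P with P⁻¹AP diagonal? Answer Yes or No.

Yes

Characteristic polynomial: p(s) = s^3 + 12s^2 + 45s + 54 = (s + 3)^2(s + 6).
s = -3 has algebraic multiplicity 2; rank(A + 3I) = 1, so geometric multiplicity = 2.
Every eigenvalue has geometric = algebraic multiplicity, so A is diagonalizable.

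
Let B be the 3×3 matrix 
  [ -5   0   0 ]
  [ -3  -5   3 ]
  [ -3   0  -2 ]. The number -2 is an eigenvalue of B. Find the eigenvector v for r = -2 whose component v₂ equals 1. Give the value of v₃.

1

B + 2I = [[-3, 0, 0], [-3, -3, 3], [-3, 0, 0]].
Solving (B + 2I)v = 0 gives the eigenspace spanned by (0, 1, 1).
With v₂ = 1, v = (0, 1, 1), so v₃ = 1.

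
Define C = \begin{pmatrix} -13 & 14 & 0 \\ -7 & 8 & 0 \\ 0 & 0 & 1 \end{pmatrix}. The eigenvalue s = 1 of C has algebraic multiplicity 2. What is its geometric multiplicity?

2

C − 1I = [[-14, 14, 0], [-7, 7, 0], [0, 0, 0]].
This matrix has rank 1, so its null space has dimension 3 − 1 = 2.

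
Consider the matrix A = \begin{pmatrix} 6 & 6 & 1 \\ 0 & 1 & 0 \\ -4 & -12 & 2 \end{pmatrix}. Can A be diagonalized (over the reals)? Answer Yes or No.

Characteristic polynomial: p(r) = r^3 - 9r^2 + 24r - 16 = (r - 4)^2(r - 1).
r = 4 has algebraic multiplicity 2; rank(A − 4I) = 2, so geometric multiplicity = 1.
Geometric multiplicity < algebraic multiplicity, so A is not diagonalizable.

No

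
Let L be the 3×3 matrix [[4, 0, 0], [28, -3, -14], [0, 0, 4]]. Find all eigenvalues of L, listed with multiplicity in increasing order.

Characteristic polynomial: p(r) = r^3 - 5r^2 - 8r + 48 = (r - 4)^2(r + 3).
Roots (with multiplicity): -3, 4, 4.

-3, 4, 4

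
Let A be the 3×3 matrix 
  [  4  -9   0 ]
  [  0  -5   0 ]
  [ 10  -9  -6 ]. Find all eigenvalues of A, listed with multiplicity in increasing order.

Characteristic polynomial: p(μ) = μ^3 + 7μ^2 - 14μ - 120 = (μ - 4)(μ + 5)(μ + 6).
Roots (with multiplicity): -6, -5, 4.

-6, -5, 4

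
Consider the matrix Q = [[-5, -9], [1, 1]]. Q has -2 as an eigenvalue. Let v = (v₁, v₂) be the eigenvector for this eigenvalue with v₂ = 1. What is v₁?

-3

Q + 2I = [[-3, -9], [1, 3]].
Solving (Q + 2I)v = 0 gives the eigenspace spanned by (-3, 1).
With v₂ = 1, v = (-3, 1), so v₁ = -3.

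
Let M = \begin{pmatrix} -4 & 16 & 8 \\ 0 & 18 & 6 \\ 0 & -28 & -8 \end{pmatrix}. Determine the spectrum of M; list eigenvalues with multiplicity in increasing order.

-4, 4, 6

Characteristic polynomial: p(s) = s^3 - 6s^2 - 16s + 96 = (s - 6)(s - 4)(s + 4).
Roots (with multiplicity): -4, 4, 6.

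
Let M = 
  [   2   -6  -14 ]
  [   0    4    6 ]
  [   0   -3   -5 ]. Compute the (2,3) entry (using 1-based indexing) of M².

-6

Characteristic polynomial: r^3 - r^2 - 4r + 4 = (r - 2)(r - 1)(r + 2), so the eigenvalues are -2, 1, 2.
r=2: eigenvector (1, 0, 0).
r=1: eigenvector (-2, 2, -1).
r=-2: eigenvector (2, -1, 1).
P = [[1, -2, 2], [0, 2, -1], [0, -1, 1]], D = diag(2, 1, -2), P⁻¹ = [[1, 0, -2], [0, 1, 1], [0, 1, 2]].
M² = P·diag(4, 1, 4)·P⁻¹ = [[4, 6, 6], [0, -2, -6], [0, 3, 7]].
The requested entry is -6.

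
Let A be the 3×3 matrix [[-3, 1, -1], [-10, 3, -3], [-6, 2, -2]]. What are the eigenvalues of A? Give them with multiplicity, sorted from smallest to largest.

-1, -1, 0

Characteristic polynomial: p(t) = t^3 + 2t^2 + t = t(t + 1)^2.
Roots (with multiplicity): -1, -1, 0.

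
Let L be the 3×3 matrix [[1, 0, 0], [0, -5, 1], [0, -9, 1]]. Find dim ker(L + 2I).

L + 2I = [[3, 0, 0], [0, -3, 1], [0, -9, 3]].
This matrix has rank 2, so its null space has dimension 3 − 2 = 1.

1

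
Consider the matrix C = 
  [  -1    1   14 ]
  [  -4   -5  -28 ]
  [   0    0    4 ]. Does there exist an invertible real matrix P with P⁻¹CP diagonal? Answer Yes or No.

No

Characteristic polynomial: p(r) = r^3 + 2r^2 - 15r - 36 = (r - 4)(r + 3)^2.
r = -3 has algebraic multiplicity 2; rank(C + 3I) = 2, so geometric multiplicity = 1.
Geometric multiplicity < algebraic multiplicity, so C is not diagonalizable.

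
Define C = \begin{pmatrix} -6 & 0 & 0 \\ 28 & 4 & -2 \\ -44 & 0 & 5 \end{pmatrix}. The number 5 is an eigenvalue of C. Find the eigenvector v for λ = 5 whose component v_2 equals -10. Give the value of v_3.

C − 5I = [[-11, 0, 0], [28, -1, -2], [-44, 0, 0]].
Solving (C − 5I)v = 0 gives the eigenspace spanned by (0, -10, 5).
With v_2 = -10, v = (0, -10, 5), so v_3 = 5.

5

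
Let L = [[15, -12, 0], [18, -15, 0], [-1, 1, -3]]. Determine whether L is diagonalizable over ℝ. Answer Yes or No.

No

Characteristic polynomial: p(μ) = μ^3 + 3μ^2 - 9μ - 27 = (μ - 3)(μ + 3)^2.
μ = -3 has algebraic multiplicity 2; rank(L + 3I) = 2, so geometric multiplicity = 1.
Geometric multiplicity < algebraic multiplicity, so L is not diagonalizable.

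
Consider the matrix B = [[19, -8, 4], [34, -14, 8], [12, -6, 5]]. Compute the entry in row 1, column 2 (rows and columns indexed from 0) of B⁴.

Characteristic polynomial: r^3 - 10r^2 + 31r - 30 = (r - 5)(r - 3)(r - 2), so the eigenvalues are 2, 3, 5.
r=3: eigenvector (1, 2, 0).
r=2: eigenvector (0, 1, 2).
r=5: eigenvector (2, 4, 1).
P = [[1, 0, 2], [2, 1, 4], [0, 2, 1]], D = diag(3, 2, 5), P⁻¹ = [[-7, 4, -2], [-2, 1, 0], [4, -2, 1]].
B⁴ = P·diag(81, 16, 625)·P⁻¹ = [[4433, -2176, 1088], [8834, -4336, 2176], [2436, -1218, 625]].
The requested entry is 2176.

2176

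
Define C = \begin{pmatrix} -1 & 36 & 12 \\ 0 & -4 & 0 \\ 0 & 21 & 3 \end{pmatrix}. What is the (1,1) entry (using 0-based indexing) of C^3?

Characteristic polynomial: λ^3 + 2λ^2 - 11λ - 12 = (λ - 3)(λ + 1)(λ + 4), so the eigenvalues are -4, -1, 3.
λ=3: eigenvector (3, 0, 1).
λ=-4: eigenvector (0, 1, -3).
λ=-1: eigenvector (1, 0, 0).
P = [[3, 0, 1], [0, 1, 0], [1, -3, 0]], D = diag(3, -4, -1), P⁻¹ = [[0, 3, 1], [0, 1, 0], [1, -9, -3]].
C³ = P·diag(27, -64, -1)·P⁻¹ = [[-1, 252, 84], [0, -64, 0], [0, 273, 27]].
The requested entry is -64.

-64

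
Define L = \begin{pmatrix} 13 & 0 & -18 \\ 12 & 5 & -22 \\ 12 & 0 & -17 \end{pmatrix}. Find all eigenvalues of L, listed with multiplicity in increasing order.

-5, 1, 5

Characteristic polynomial: p(r) = r^3 - r^2 - 25r + 25 = (r - 5)(r - 1)(r + 5).
Roots (with multiplicity): -5, 1, 5.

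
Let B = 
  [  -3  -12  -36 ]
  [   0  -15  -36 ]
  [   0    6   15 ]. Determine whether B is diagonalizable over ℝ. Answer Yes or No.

Characteristic polynomial: p(λ) = λ^3 + 3λ^2 - 9λ - 27 = (λ - 3)(λ + 3)^2.
λ = -3 has algebraic multiplicity 2; rank(B + 3I) = 1, so geometric multiplicity = 2.
Every eigenvalue has geometric = algebraic multiplicity, so B is diagonalizable.

Yes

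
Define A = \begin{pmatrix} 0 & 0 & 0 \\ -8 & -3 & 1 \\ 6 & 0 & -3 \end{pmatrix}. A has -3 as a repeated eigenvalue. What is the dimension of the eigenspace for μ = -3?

1

A + 3I = [[3, 0, 0], [-8, 0, 1], [6, 0, 0]].
This matrix has rank 2, so its null space has dimension 3 − 2 = 1.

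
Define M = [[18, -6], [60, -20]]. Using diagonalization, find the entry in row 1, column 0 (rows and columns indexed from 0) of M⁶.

-1920

Characteristic polynomial: λ^2 + 2λ = λ(λ + 2), so the eigenvalues are -2, 0.
λ=0: eigenvector (1, 3).
λ=-2: eigenvector (3, 10).
P = [[1, 3], [3, 10]], D = diag(0, -2), P⁻¹ = [[10, -3], [-3, 1]].
M⁶ = P·diag(0, 64)·P⁻¹ = [[-576, 192], [-1920, 640]].
The requested entry is -1920.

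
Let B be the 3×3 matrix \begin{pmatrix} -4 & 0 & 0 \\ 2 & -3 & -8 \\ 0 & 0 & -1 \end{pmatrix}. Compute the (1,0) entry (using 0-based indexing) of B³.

74

Characteristic polynomial: μ^3 + 8μ^2 + 19μ + 12 = (μ + 1)(μ + 3)(μ + 4), so the eigenvalues are -4, -3, -1.
μ=-4: eigenvector (1, -2, 0).
μ=-3: eigenvector (0, 1, 0).
μ=-1: eigenvector (0, -4, 1).
P = [[1, 0, 0], [-2, 1, -4], [0, 0, 1]], D = diag(-4, -3, -1), P⁻¹ = [[1, 0, 0], [2, 1, 4], [0, 0, 1]].
B³ = P·diag(-64, -27, -1)·P⁻¹ = [[-64, 0, 0], [74, -27, -104], [0, 0, -1]].
The requested entry is 74.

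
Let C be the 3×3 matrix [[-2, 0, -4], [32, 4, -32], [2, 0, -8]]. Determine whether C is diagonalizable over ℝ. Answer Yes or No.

Characteristic polynomial: p(s) = s^3 + 6s^2 - 16s - 96 = (s - 4)(s + 4)(s + 6).
All 3 eigenvalues are distinct, so C is diagonalizable.

Yes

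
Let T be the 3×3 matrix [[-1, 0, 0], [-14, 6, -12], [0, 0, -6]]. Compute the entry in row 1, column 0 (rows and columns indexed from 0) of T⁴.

-2590

Characteristic polynomial: r^3 + r^2 - 36r - 36 = (r - 6)(r + 1)(r + 6), so the eigenvalues are -6, -1, 6.
r=-1: eigenvector (1, 2, 0).
r=-6: eigenvector (0, 1, 1).
r=6: eigenvector (0, 1, 0).
P = [[1, 0, 0], [2, 1, 1], [0, 1, 0]], D = diag(-1, -6, 6), P⁻¹ = [[1, 0, 0], [0, 0, 1], [-2, 1, -1]].
T⁴ = P·diag(1, 1296, 1296)·P⁻¹ = [[1, 0, 0], [-2590, 1296, 0], [0, 0, 1296]].
The requested entry is -2590.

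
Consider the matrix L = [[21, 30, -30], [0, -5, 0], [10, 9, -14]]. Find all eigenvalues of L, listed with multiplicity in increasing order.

Characteristic polynomial: p(λ) = λ^3 - 2λ^2 - 29λ + 30 = (λ - 6)(λ - 1)(λ + 5).
Roots (with multiplicity): -5, 1, 6.

-5, 1, 6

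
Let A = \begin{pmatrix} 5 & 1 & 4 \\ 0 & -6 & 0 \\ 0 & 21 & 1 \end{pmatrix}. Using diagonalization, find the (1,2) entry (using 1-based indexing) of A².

83

Characteristic polynomial: t^3 - 31t + 30 = (t - 5)(t - 1)(t + 6), so the eigenvalues are -6, 1, 5.
t=5: eigenvector (1, 0, 0).
t=-6: eigenvector (1, 1, -3).
t=1: eigenvector (-1, 0, 1).
P = [[1, 1, -1], [0, 1, 0], [0, -3, 1]], D = diag(5, -6, 1), P⁻¹ = [[1, 2, 1], [0, 1, 0], [0, 3, 1]].
A² = P·diag(25, 36, 1)·P⁻¹ = [[25, 83, 24], [0, 36, 0], [0, -105, 1]].
The requested entry is 83.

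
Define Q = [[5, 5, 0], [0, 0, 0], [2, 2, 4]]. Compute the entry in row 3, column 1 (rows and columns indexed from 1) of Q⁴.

Characteristic polynomial: μ^3 - 9μ^2 + 20μ = μ(μ - 5)(μ - 4), so the eigenvalues are 0, 4, 5.
μ=4: eigenvector (0, 0, 1).
μ=0: eigenvector (-1, 1, 0).
μ=5: eigenvector (1, 0, 2).
P = [[0, -1, 1], [0, 1, 0], [1, 0, 2]], D = diag(4, 0, 5), P⁻¹ = [[-2, -2, 1], [0, 1, 0], [1, 1, 0]].
Q⁴ = P·diag(256, 0, 625)·P⁻¹ = [[625, 625, 0], [0, 0, 0], [738, 738, 256]].
The requested entry is 738.

738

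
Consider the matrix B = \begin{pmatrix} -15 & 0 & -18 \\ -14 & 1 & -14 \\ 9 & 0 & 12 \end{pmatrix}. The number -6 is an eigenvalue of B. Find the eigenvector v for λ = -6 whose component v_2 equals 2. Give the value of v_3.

B + 6I = [[-9, 0, -18], [-14, 7, -14], [9, 0, 18]].
Solving (B + 6I)v = 0 gives the eigenspace spanned by (2, 2, -1).
With v_2 = 2, v = (2, 2, -1), so v_3 = -1.

-1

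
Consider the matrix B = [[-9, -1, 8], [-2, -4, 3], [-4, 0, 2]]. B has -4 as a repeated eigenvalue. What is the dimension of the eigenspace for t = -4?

1

B + 4I = [[-5, -1, 8], [-2, 0, 3], [-4, 0, 6]].
This matrix has rank 2, so its null space has dimension 3 − 2 = 1.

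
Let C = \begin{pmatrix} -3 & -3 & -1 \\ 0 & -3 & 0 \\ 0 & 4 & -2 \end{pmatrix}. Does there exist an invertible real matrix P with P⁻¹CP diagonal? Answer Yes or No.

Characteristic polynomial: p(μ) = μ^3 + 8μ^2 + 21μ + 18 = (μ + 2)(μ + 3)^2.
μ = -3 has algebraic multiplicity 2; rank(C + 3I) = 2, so geometric multiplicity = 1.
Geometric multiplicity < algebraic multiplicity, so C is not diagonalizable.

No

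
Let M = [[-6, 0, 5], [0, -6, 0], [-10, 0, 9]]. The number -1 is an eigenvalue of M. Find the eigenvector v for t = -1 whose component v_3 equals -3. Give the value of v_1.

-3

M + 1I = [[-5, 0, 5], [0, -5, 0], [-10, 0, 10]].
Solving (M + 1I)v = 0 gives the eigenspace spanned by (-3, 0, -3).
With v_3 = -3, v = (-3, 0, -3), so v_1 = -3.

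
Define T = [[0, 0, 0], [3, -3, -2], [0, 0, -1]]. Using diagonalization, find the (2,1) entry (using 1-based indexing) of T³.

27

Characteristic polynomial: λ^3 + 4λ^2 + 3λ = λ(λ + 1)(λ + 3), so the eigenvalues are -3, -1, 0.
λ=0: eigenvector (1, 1, 0).
λ=-3: eigenvector (0, 1, 0).
λ=-1: eigenvector (0, -1, 1).
P = [[1, 0, 0], [1, 1, -1], [0, 0, 1]], D = diag(0, -3, -1), P⁻¹ = [[1, 0, 0], [-1, 1, 1], [0, 0, 1]].
T³ = P·diag(0, -27, -1)·P⁻¹ = [[0, 0, 0], [27, -27, -26], [0, 0, -1]].
The requested entry is 27.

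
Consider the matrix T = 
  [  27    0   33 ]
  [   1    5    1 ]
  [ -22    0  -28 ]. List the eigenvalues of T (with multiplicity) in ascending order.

Characteristic polynomial: p(r) = r^3 - 4r^2 - 35r + 150 = (r - 5)^2(r + 6).
Roots (with multiplicity): -6, 5, 5.

-6, 5, 5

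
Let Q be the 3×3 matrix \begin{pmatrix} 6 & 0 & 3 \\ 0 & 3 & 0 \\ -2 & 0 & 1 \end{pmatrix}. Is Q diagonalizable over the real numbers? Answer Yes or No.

Characteristic polynomial: p(t) = t^3 - 10t^2 + 33t - 36 = (t - 4)(t - 3)^2.
t = 3 has algebraic multiplicity 2; rank(Q − 3I) = 1, so geometric multiplicity = 2.
Every eigenvalue has geometric = algebraic multiplicity, so Q is diagonalizable.

Yes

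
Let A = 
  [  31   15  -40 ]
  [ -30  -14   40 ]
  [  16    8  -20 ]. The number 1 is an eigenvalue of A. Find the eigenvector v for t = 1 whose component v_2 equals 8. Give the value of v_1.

A − 1I = [[30, 15, -40], [-30, -15, 40], [16, 8, -21]].
Solving (A − 1I)v = 0 gives the eigenspace spanned by (-4, 8, 0).
With v_2 = 8, v = (-4, 8, 0), so v_1 = -4.

-4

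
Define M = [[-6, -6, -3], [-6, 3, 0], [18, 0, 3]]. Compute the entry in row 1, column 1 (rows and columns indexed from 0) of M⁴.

Characteristic polynomial: λ^3 - 9λ = λ(λ - 3)(λ + 3), so the eigenvalues are -3, 0, 3.
λ=0: eigenvector (-1, -2, 6).
λ=3: eigenvector (0, 1, -2).
λ=-3: eigenvector (-1, -1, 3).
P = [[-1, 0, -1], [-2, 1, -1], [6, -2, 3]], D = diag(0, 3, -3), P⁻¹ = [[1, 2, 1], [0, 3, 1], [-2, -2, -1]].
M⁴ = P·diag(0, 81, 81)·P⁻¹ = [[162, 162, 81], [162, 405, 162], [-486, -972, -405]].
The requested entry is 405.

405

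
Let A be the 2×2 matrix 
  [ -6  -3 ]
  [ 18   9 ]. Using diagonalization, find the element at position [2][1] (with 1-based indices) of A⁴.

Characteristic polynomial: λ^2 - 3λ = λ(λ - 3), so the eigenvalues are 0, 3.
λ=0: eigenvector (1, -2).
λ=3: eigenvector (1, -3).
P = [[1, 1], [-2, -3]], D = diag(0, 3), P⁻¹ = [[3, 1], [-2, -1]].
A⁴ = P·diag(0, 81)·P⁻¹ = [[-162, -81], [486, 243]].
The requested entry is 486.

486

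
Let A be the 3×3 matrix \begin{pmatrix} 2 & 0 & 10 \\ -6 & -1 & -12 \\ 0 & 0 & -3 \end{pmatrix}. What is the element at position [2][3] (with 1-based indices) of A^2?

Characteristic polynomial: r^3 + 2r^2 - 5r - 6 = (r - 2)(r + 1)(r + 3), so the eigenvalues are -3, -1, 2.
r=-1: eigenvector (0, 1, 0).
r=2: eigenvector (1, -2, 0).
r=-3: eigenvector (-2, 0, 1).
P = [[0, 1, -2], [1, -2, 0], [0, 0, 1]], D = diag(-1, 2, -3), P⁻¹ = [[2, 1, 4], [1, 0, 2], [0, 0, 1]].
A² = P·diag(1, 4, 9)·P⁻¹ = [[4, 0, -10], [-6, 1, -12], [0, 0, 9]].
The requested entry is -12.

-12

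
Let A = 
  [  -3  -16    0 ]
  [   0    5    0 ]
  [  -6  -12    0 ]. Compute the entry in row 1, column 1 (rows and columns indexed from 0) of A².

Characteristic polynomial: s^3 - 2s^2 - 15s = s(s - 5)(s + 3), so the eigenvalues are -3, 0, 5.
s=0: eigenvector (0, 0, 1).
s=5: eigenvector (-2, 1, 0).
s=-3: eigenvector (1, 0, 2).
P = [[0, -2, 1], [0, 1, 0], [1, 0, 2]], D = diag(0, 5, -3), P⁻¹ = [[-2, -4, 1], [0, 1, 0], [1, 2, 0]].
A² = P·diag(0, 25, 9)·P⁻¹ = [[9, -32, 0], [0, 25, 0], [18, 36, 0]].
The requested entry is 25.

25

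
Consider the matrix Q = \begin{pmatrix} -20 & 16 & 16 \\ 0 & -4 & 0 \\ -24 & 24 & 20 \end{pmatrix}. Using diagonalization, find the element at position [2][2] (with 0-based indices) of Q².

16

Characteristic polynomial: t^3 + 4t^2 - 16t - 64 = (t - 4)(t + 4)^2, so the eigenvalues are -4, -4, 4.
t=-4: eigenvector (1, -2, 3).
t=-4: eigenvector (0, 1, -1).
t=4: eigenvector (2, 0, 3).
P = [[1, 0, 2], [-2, 1, 0], [3, -1, 3]], D = diag(-4, -4, 4), P⁻¹ = [[3, -2, -2], [6, -3, -4], [-1, 1, 1]].
Q² = P·diag(16, 16, 16)·P⁻¹ = [[16, 0, 0], [0, 16, 0], [0, 0, 16]].
The requested entry is 16.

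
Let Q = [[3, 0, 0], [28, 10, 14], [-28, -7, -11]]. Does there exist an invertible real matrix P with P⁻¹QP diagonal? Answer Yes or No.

Yes

Characteristic polynomial: p(r) = r^3 - 2r^2 - 15r + 36 = (r - 3)^2(r + 4).
r = 3 has algebraic multiplicity 2; rank(Q − 3I) = 1, so geometric multiplicity = 2.
Every eigenvalue has geometric = algebraic multiplicity, so Q is diagonalizable.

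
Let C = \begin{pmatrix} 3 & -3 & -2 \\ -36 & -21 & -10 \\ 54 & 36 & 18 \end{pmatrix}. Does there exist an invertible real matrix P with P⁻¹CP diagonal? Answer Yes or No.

Characteristic polynomial: p(r) = r^3 - 27r + 54 = (r - 3)^2(r + 6).
r = 3 has algebraic multiplicity 2; rank(C − 3I) = 2, so geometric multiplicity = 1.
Geometric multiplicity < algebraic multiplicity, so C is not diagonalizable.

No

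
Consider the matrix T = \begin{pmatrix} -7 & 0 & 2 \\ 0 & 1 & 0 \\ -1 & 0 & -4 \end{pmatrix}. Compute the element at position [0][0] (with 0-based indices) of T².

47

Characteristic polynomial: μ^3 + 10μ^2 + 19μ - 30 = (μ - 1)(μ + 5)(μ + 6), so the eigenvalues are -6, -5, 1.
μ=1: eigenvector (0, 1, 0).
μ=-5: eigenvector (-1, 0, -1).
μ=-6: eigenvector (2, 0, 1).
P = [[0, -1, 2], [1, 0, 0], [0, -1, 1]], D = diag(1, -5, -6), P⁻¹ = [[0, 1, 0], [1, 0, -2], [1, 0, -1]].
T² = P·diag(1, 25, 36)·P⁻¹ = [[47, 0, -22], [0, 1, 0], [11, 0, 14]].
The requested entry is 47.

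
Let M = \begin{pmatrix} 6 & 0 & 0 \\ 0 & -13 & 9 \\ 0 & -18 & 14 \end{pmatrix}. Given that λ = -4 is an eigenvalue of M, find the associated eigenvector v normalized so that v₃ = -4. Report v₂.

-4

M + 4I = [[10, 0, 0], [0, -9, 9], [0, -18, 18]].
Solving (M + 4I)v = 0 gives the eigenspace spanned by (0, -4, -4).
With v₃ = -4, v = (0, -4, -4), so v₂ = -4.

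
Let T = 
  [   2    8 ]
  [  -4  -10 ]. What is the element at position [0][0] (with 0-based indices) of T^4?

-1264

Characteristic polynomial: λ^2 + 8λ + 12 = (λ + 2)(λ + 6), so the eigenvalues are -6, -2.
λ=-6: eigenvector (1, -1).
λ=-2: eigenvector (2, -1).
P = [[1, 2], [-1, -1]], D = diag(-6, -2), P⁻¹ = [[-1, -2], [1, 1]].
T⁴ = P·diag(1296, 16)·P⁻¹ = [[-1264, -2560], [1280, 2576]].
The requested entry is -1264.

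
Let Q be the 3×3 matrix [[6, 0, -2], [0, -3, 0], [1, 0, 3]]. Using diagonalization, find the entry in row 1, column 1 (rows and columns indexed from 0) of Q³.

Characteristic polynomial: s^3 - 6s^2 - 7s + 60 = (s - 5)(s - 4)(s + 3), so the eigenvalues are -3, 4, 5.
s=4: eigenvector (-1, 0, -1).
s=-3: eigenvector (0, 1, 0).
s=5: eigenvector (2, 0, 1).
P = [[-1, 0, 2], [0, 1, 0], [-1, 0, 1]], D = diag(4, -3, 5), P⁻¹ = [[1, 0, -2], [0, 1, 0], [1, 0, -1]].
Q³ = P·diag(64, -27, 125)·P⁻¹ = [[186, 0, -122], [0, -27, 0], [61, 0, 3]].
The requested entry is -27.

-27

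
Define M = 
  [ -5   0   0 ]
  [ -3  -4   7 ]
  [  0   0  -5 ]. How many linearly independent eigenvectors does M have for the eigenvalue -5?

2

M + 5I = [[0, 0, 0], [-3, 1, 7], [0, 0, 0]].
This matrix has rank 1, so its null space has dimension 3 − 1 = 2.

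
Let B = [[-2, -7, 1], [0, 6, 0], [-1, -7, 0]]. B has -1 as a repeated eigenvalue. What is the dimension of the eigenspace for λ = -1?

1

B + 1I = [[-1, -7, 1], [0, 7, 0], [-1, -7, 1]].
This matrix has rank 2, so its null space has dimension 3 − 2 = 1.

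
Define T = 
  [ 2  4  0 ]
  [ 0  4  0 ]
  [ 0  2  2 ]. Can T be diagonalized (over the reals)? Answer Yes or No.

Yes

Characteristic polynomial: p(λ) = λ^3 - 8λ^2 + 20λ - 16 = (λ - 4)(λ - 2)^2.
λ = 2 has algebraic multiplicity 2; rank(T − 2I) = 1, so geometric multiplicity = 2.
Every eigenvalue has geometric = algebraic multiplicity, so T is diagonalizable.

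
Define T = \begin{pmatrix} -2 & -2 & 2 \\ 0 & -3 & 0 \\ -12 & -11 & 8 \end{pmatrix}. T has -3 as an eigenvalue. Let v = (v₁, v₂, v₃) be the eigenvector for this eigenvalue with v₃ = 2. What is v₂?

2

T + 3I = [[1, -2, 2], [0, 0, 0], [-12, -11, 11]].
Solving (T + 3I)v = 0 gives the eigenspace spanned by (0, 2, 2).
With v₃ = 2, v = (0, 2, 2), so v₂ = 2.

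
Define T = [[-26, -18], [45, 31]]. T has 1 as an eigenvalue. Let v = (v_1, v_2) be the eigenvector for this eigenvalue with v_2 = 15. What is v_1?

-10

T − 1I = [[-27, -18], [45, 30]].
Solving (T − 1I)v = 0 gives the eigenspace spanned by (-10, 15).
With v_2 = 15, v = (-10, 15), so v_1 = -10.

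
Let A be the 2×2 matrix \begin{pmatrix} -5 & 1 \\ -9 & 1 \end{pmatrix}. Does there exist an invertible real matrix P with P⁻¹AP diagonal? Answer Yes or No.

No

Characteristic polynomial: p(r) = r^2 + 4r + 4 = (r + 2)^2.
r = -2 has algebraic multiplicity 2; rank(A + 2I) = 1, so geometric multiplicity = 1.
Geometric multiplicity < algebraic multiplicity, so A is not diagonalizable.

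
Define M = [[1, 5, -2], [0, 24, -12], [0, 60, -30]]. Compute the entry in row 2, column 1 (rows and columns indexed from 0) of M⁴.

-12960

Characteristic polynomial: r^3 + 5r^2 - 6r = r(r - 1)(r + 6), so the eigenvalues are -6, 0, 1.
r=1: eigenvector (1, 0, 0).
r=0: eigenvector (-1, 1, 2).
r=-6: eigenvector (0, 2, 5).
P = [[1, -1, 0], [0, 1, 2], [0, 2, 5]], D = diag(1, 0, -6), P⁻¹ = [[1, 5, -2], [0, 5, -2], [0, -2, 1]].
M⁴ = P·diag(1, 0, 1296)·P⁻¹ = [[1, 5, -2], [0, -5184, 2592], [0, -12960, 6480]].
The requested entry is -12960.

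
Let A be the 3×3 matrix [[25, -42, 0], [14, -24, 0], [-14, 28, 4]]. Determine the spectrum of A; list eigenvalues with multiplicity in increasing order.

-3, 4, 4

Characteristic polynomial: p(μ) = μ^3 - 5μ^2 - 8μ + 48 = (μ - 4)^2(μ + 3).
Roots (with multiplicity): -3, 4, 4.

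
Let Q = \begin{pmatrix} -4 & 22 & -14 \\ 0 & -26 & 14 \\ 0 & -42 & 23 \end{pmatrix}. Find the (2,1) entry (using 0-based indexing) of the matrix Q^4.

3654

Characteristic polynomial: λ^3 + 7λ^2 + 2λ - 40 = (λ - 2)(λ + 4)(λ + 5), so the eigenvalues are -5, -4, 2.
λ=-4: eigenvector (1, 0, 0).
λ=2: eigenvector (-1, 1, 2).
λ=-5: eigenvector (2, -2, -3).
P = [[1, -1, 2], [0, 1, -2], [0, 2, -3]], D = diag(-4, 2, -5), P⁻¹ = [[1, 1, 0], [0, -3, 2], [0, -2, 1]].
Q⁴ = P·diag(256, 16, 625)·P⁻¹ = [[256, -2196, 1218], [0, 2452, -1218], [0, 3654, -1811]].
The requested entry is 3654.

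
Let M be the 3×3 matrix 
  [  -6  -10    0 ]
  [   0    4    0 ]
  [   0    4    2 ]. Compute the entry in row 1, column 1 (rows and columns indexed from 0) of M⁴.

256

Characteristic polynomial: s^3 - 28s + 48 = (s - 4)(s - 2)(s + 6), so the eigenvalues are -6, 2, 4.
s=-6: eigenvector (1, 0, 0).
s=4: eigenvector (-1, 1, 2).
s=2: eigenvector (0, 0, 1).
P = [[1, -1, 0], [0, 1, 0], [0, 2, 1]], D = diag(-6, 4, 2), P⁻¹ = [[1, 1, 0], [0, 1, 0], [0, -2, 1]].
M⁴ = P·diag(1296, 256, 16)·P⁻¹ = [[1296, 1040, 0], [0, 256, 0], [0, 480, 16]].
The requested entry is 256.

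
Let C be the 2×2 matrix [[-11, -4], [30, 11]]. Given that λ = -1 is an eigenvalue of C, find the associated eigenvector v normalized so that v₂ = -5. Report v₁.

2

C + 1I = [[-10, -4], [30, 12]].
Solving (C + 1I)v = 0 gives the eigenspace spanned by (2, -5).
With v₂ = -5, v = (2, -5), so v₁ = 2.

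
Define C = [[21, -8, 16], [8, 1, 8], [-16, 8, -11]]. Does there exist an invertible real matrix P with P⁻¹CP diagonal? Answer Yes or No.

Yes

Characteristic polynomial: p(r) = r^3 - 11r^2 + 35r - 25 = (r - 5)^2(r - 1).
r = 5 has algebraic multiplicity 2; rank(C − 5I) = 1, so geometric multiplicity = 2.
Every eigenvalue has geometric = algebraic multiplicity, so C is diagonalizable.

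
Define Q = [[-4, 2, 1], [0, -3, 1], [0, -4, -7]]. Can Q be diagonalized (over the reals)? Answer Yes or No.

No

Characteristic polynomial: p(t) = t^3 + 14t^2 + 65t + 100 = (t + 4)(t + 5)^2.
t = -5 has algebraic multiplicity 2; rank(Q + 5I) = 2, so geometric multiplicity = 1.
Geometric multiplicity < algebraic multiplicity, so Q is not diagonalizable.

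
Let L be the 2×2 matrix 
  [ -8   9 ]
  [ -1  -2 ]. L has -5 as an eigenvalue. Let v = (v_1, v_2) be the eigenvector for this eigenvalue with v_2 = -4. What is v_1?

-12

L + 5I = [[-3, 9], [-1, 3]].
Solving (L + 5I)v = 0 gives the eigenspace spanned by (-12, -4).
With v_2 = -4, v = (-12, -4), so v_1 = -12.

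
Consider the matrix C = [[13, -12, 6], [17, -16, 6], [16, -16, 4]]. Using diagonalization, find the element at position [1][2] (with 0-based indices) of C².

30

Characteristic polynomial: μ^3 - μ^2 - 16μ + 16 = (μ - 4)(μ - 1)(μ + 4), so the eigenvalues are -4, 1, 4.
μ=-4: eigenvector (0, 1, 2).
μ=1: eigenvector (1, 1, 0).
μ=4: eigenvector (2, 2, 1).
P = [[0, 1, 2], [1, 1, 2], [2, 0, 1]], D = diag(-4, 1, 4), P⁻¹ = [[-1, 1, 0], [-3, 4, -2], [2, -2, 1]].
C² = P·diag(16, 1, 16)·P⁻¹ = [[61, -60, 30], [45, -44, 30], [0, 0, 16]].
The requested entry is 30.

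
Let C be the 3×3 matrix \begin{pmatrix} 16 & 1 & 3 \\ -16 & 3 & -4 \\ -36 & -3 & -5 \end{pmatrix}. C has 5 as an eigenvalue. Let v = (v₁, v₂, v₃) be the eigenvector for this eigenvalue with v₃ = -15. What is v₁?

C − 5I = [[11, 1, 3], [-16, -2, -4], [-36, -3, -10]].
Solving (C − 5I)v = 0 gives the eigenspace spanned by (5, -10, -15).
With v₃ = -15, v = (5, -10, -15), so v₁ = 5.

5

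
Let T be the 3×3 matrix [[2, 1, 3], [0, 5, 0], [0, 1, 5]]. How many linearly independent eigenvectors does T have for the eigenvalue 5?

T − 5I = [[-3, 1, 3], [0, 0, 0], [0, 1, 0]].
This matrix has rank 2, so its null space has dimension 3 − 2 = 1.

1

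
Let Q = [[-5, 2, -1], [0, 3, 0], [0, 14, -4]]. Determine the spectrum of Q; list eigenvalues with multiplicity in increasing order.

Characteristic polynomial: p(μ) = μ^3 + 6μ^2 - 7μ - 60 = (μ - 3)(μ + 4)(μ + 5).
Roots (with multiplicity): -5, -4, 3.

-5, -4, 3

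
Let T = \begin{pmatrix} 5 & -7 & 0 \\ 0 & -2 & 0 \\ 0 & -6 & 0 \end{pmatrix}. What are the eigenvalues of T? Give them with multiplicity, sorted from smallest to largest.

-2, 0, 5

Characteristic polynomial: p(μ) = μ^3 - 3μ^2 - 10μ = μ(μ - 5)(μ + 2).
Roots (with multiplicity): -2, 0, 5.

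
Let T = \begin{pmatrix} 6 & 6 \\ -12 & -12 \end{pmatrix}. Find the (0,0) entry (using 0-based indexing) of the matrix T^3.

Characteristic polynomial: r^2 + 6r = r(r + 6), so the eigenvalues are -6, 0.
r=-6: eigenvector (-1, 2).
r=0: eigenvector (-1, 1).
P = [[-1, -1], [2, 1]], D = diag(-6, 0), P⁻¹ = [[1, 1], [-2, -1]].
T³ = P·diag(-216, 0)·P⁻¹ = [[216, 216], [-432, -432]].
The requested entry is 216.

216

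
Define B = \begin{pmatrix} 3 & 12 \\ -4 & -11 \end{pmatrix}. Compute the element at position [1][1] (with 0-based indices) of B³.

Characteristic polynomial: s^2 + 8s + 15 = (s + 3)(s + 5), so the eigenvalues are -5, -3.
s=-5: eigenvector (3, -2).
s=-3: eigenvector (2, -1).
P = [[3, 2], [-2, -1]], D = diag(-5, -3), P⁻¹ = [[-1, -2], [2, 3]].
B³ = P·diag(-125, -27)·P⁻¹ = [[267, 588], [-196, -419]].
The requested entry is -419.

-419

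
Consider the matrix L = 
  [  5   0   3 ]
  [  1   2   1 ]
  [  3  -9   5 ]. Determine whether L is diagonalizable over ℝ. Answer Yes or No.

Characteristic polynomial: p(s) = s^3 - 12s^2 + 45s - 50 = (s - 5)^2(s - 2).
s = 5 has algebraic multiplicity 2; rank(L − 5I) = 2, so geometric multiplicity = 1.
Geometric multiplicity < algebraic multiplicity, so L is not diagonalizable.

No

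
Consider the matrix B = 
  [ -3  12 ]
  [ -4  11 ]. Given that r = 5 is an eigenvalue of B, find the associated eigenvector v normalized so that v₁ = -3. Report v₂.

B − 5I = [[-8, 12], [-4, 6]].
Solving (B − 5I)v = 0 gives the eigenspace spanned by (-3, -2).
With v₁ = -3, v = (-3, -2), so v₂ = -2.

-2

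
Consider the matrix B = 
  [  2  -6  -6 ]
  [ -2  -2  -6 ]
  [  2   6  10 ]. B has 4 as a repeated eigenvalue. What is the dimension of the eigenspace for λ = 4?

B − 4I = [[-2, -6, -6], [-2, -6, -6], [2, 6, 6]].
This matrix has rank 1, so its null space has dimension 3 − 1 = 2.

2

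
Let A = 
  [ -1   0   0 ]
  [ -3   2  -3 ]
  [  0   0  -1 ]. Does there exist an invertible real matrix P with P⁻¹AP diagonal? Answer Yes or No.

Characteristic polynomial: p(s) = s^3 - 3s - 2 = (s - 2)(s + 1)^2.
s = -1 has algebraic multiplicity 2; rank(A + 1I) = 1, so geometric multiplicity = 2.
Every eigenvalue has geometric = algebraic multiplicity, so A is diagonalizable.

Yes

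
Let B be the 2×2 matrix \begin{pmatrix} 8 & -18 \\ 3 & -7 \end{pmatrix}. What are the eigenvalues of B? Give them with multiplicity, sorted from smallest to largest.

Characteristic polynomial: p(s) = s^2 - s - 2 = (s - 2)(s + 1).
Roots (with multiplicity): -1, 2.

-1, 2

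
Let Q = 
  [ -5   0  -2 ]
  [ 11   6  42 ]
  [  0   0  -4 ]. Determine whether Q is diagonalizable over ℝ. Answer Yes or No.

Characteristic polynomial: p(r) = r^3 + 3r^2 - 34r - 120 = (r - 6)(r + 4)(r + 5).
All 3 eigenvalues are distinct, so Q is diagonalizable.

Yes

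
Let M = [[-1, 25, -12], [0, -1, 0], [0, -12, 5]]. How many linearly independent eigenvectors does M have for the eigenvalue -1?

1

M + 1I = [[0, 25, -12], [0, 0, 0], [0, -12, 6]].
This matrix has rank 2, so its null space has dimension 3 − 2 = 1.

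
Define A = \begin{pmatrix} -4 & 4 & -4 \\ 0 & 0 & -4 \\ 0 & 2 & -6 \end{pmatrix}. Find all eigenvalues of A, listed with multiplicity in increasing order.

Characteristic polynomial: p(μ) = μ^3 + 10μ^2 + 32μ + 32 = (μ + 2)(μ + 4)^2.
Roots (with multiplicity): -4, -4, -2.

-4, -4, -2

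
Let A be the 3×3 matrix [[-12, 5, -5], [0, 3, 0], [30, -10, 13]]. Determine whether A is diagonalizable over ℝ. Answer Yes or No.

Characteristic polynomial: p(λ) = λ^3 - 4λ^2 - 3λ + 18 = (λ - 3)^2(λ + 2).
λ = 3 has algebraic multiplicity 2; rank(A − 3I) = 1, so geometric multiplicity = 2.
Every eigenvalue has geometric = algebraic multiplicity, so A is diagonalizable.

Yes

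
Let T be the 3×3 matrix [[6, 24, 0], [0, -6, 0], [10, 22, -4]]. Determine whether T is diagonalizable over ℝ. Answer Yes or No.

Characteristic polynomial: p(μ) = μ^3 + 4μ^2 - 36μ - 144 = (μ - 6)(μ + 4)(μ + 6).
All 3 eigenvalues are distinct, so T is diagonalizable.

Yes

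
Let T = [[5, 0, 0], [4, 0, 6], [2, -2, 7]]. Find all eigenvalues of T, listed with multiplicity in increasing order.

3, 4, 5

Characteristic polynomial: p(λ) = λ^3 - 12λ^2 + 47λ - 60 = (λ - 5)(λ - 4)(λ - 3).
Roots (with multiplicity): 3, 4, 5.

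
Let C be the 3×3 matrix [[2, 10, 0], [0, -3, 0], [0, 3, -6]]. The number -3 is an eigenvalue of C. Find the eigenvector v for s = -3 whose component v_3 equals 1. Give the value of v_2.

C + 3I = [[5, 10, 0], [0, 0, 0], [0, 3, -3]].
Solving (C + 3I)v = 0 gives the eigenspace spanned by (-2, 1, 1).
With v_3 = 1, v = (-2, 1, 1), so v_2 = 1.

1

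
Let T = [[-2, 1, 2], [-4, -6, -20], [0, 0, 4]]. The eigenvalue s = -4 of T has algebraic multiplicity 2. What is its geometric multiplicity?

T + 4I = [[2, 1, 2], [-4, -2, -20], [0, 0, 8]].
This matrix has rank 2, so its null space has dimension 3 − 2 = 1.

1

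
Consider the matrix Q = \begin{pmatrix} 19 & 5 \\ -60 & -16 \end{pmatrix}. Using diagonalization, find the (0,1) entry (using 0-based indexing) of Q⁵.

Characteristic polynomial: t^2 - 3t - 4 = (t - 4)(t + 1), so the eigenvalues are -1, 4.
t=4: eigenvector (1, -3).
t=-1: eigenvector (-1, 4).
P = [[1, -1], [-3, 4]], D = diag(4, -1), P⁻¹ = [[4, 1], [3, 1]].
Q⁵ = P·diag(1024, -1)·P⁻¹ = [[4099, 1025], [-12300, -3076]].
The requested entry is 1025.

1025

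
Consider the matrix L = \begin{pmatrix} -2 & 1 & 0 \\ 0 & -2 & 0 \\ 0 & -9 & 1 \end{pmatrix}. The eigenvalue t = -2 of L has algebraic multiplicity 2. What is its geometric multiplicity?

1

L + 2I = [[0, 1, 0], [0, 0, 0], [0, -9, 3]].
This matrix has rank 2, so its null space has dimension 3 − 2 = 1.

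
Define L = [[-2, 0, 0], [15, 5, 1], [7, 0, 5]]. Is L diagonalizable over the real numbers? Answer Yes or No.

Characteristic polynomial: p(r) = r^3 - 8r^2 + 5r + 50 = (r - 5)^2(r + 2).
r = 5 has algebraic multiplicity 2; rank(L − 5I) = 2, so geometric multiplicity = 1.
Geometric multiplicity < algebraic multiplicity, so L is not diagonalizable.

No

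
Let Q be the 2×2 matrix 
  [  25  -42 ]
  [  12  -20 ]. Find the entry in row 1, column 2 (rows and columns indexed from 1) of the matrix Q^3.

Characteristic polynomial: r^2 - 5r + 4 = (r - 4)(r - 1), so the eigenvalues are 1, 4.
r=4: eigenvector (-2, -1).
r=1: eigenvector (7, 4).
P = [[-2, 7], [-1, 4]], D = diag(4, 1), P⁻¹ = [[-4, 7], [-1, 2]].
Q³ = P·diag(64, 1)·P⁻¹ = [[505, -882], [252, -440]].
The requested entry is -882.

-882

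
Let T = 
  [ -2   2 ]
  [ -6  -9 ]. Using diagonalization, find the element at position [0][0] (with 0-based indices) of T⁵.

10828

Characteristic polynomial: μ^2 + 11μ + 30 = (μ + 5)(μ + 6), so the eigenvalues are -6, -5.
μ=-6: eigenvector (1, -2).
μ=-5: eigenvector (2, -3).
P = [[1, 2], [-2, -3]], D = diag(-6, -5), P⁻¹ = [[-3, -2], [2, 1]].
T⁵ = P·diag(-7776, -3125)·P⁻¹ = [[10828, 9302], [-27906, -21729]].
The requested entry is 10828.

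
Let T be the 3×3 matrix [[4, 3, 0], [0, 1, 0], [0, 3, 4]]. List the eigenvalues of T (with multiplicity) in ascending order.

1, 4, 4

Characteristic polynomial: p(μ) = μ^3 - 9μ^2 + 24μ - 16 = (μ - 4)^2(μ - 1).
Roots (with multiplicity): 1, 4, 4.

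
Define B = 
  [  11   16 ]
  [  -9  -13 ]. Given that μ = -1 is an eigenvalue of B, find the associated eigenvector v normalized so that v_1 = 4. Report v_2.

-3

B + 1I = [[12, 16], [-9, -12]].
Solving (B + 1I)v = 0 gives the eigenspace spanned by (4, -3).
With v_1 = 4, v = (4, -3), so v_2 = -3.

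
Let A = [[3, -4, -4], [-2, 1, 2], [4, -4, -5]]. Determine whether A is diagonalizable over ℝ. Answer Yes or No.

Yes

Characteristic polynomial: p(s) = s^3 + s^2 - s - 1 = (s - 1)(s + 1)^2.
s = -1 has algebraic multiplicity 2; rank(A + 1I) = 1, so geometric multiplicity = 2.
Every eigenvalue has geometric = algebraic multiplicity, so A is diagonalizable.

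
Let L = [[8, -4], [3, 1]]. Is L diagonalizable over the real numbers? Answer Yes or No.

Characteristic polynomial: p(μ) = μ^2 - 9μ + 20 = (μ - 5)(μ - 4).
All 2 eigenvalues are distinct, so L is diagonalizable.

Yes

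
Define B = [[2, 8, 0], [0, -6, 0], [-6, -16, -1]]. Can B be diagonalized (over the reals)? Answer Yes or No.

Yes

Characteristic polynomial: p(r) = r^3 + 5r^2 - 8r - 12 = (r - 2)(r + 1)(r + 6).
All 3 eigenvalues are distinct, so B is diagonalizable.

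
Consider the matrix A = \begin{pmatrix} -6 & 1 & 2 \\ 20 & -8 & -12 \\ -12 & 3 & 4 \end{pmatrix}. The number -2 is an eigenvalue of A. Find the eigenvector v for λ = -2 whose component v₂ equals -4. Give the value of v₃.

A + 2I = [[-4, 1, 2], [20, -6, -12], [-12, 3, 6]].
Solving (A + 2I)v = 0 gives the eigenspace spanned by (0, -4, 2).
With v₂ = -4, v = (0, -4, 2), so v₃ = 2.

2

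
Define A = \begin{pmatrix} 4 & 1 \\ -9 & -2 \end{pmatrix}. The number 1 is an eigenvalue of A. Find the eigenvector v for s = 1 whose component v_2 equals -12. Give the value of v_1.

A − 1I = [[3, 1], [-9, -3]].
Solving (A − 1I)v = 0 gives the eigenspace spanned by (4, -12).
With v_2 = -12, v = (4, -12), so v_1 = 4.

4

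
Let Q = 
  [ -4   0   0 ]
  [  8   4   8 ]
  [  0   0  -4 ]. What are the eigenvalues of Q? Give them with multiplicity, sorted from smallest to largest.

-4, -4, 4

Characteristic polynomial: p(μ) = μ^3 + 4μ^2 - 16μ - 64 = (μ - 4)(μ + 4)^2.
Roots (with multiplicity): -4, -4, 4.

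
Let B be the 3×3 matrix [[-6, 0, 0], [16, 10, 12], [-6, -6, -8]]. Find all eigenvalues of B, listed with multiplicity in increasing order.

-6, -2, 4

Characteristic polynomial: p(r) = r^3 + 4r^2 - 20r - 48 = (r - 4)(r + 2)(r + 6).
Roots (with multiplicity): -6, -2, 4.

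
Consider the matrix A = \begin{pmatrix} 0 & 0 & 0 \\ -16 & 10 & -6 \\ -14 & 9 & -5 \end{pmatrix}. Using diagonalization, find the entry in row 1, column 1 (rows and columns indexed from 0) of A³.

190

Characteristic polynomial: r^3 - 5r^2 + 4r = r(r - 4)(r - 1), so the eigenvalues are 0, 1, 4.
r=0: eigenvector (1, 1, -1).
r=4: eigenvector (0, 1, 1).
r=1: eigenvector (0, 2, 3).
P = [[1, 0, 0], [1, 1, 2], [-1, 1, 3]], D = diag(0, 4, 1), P⁻¹ = [[1, 0, 0], [-5, 3, -2], [2, -1, 1]].
A³ = P·diag(0, 64, 1)·P⁻¹ = [[0, 0, 0], [-316, 190, -126], [-314, 189, -125]].
The requested entry is 190.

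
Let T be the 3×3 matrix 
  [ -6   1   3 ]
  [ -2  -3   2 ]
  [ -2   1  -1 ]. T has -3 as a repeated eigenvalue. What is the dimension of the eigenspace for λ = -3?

T + 3I = [[-3, 1, 3], [-2, 0, 2], [-2, 1, 2]].
This matrix has rank 2, so its null space has dimension 3 − 2 = 1.

1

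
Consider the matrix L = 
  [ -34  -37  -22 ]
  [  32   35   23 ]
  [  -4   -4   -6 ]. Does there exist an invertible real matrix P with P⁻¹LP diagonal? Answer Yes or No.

No

Characteristic polynomial: p(r) = r^3 + 5r^2 - 8r - 48 = (r - 3)(r + 4)^2.
r = -4 has algebraic multiplicity 2; rank(L + 4I) = 2, so geometric multiplicity = 1.
Geometric multiplicity < algebraic multiplicity, so L is not diagonalizable.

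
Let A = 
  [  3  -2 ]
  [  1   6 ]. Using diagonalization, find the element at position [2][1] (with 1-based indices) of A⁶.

11529

Characteristic polynomial: r^2 - 9r + 20 = (r - 5)(r - 4), so the eigenvalues are 4, 5.
r=4: eigenvector (2, -1).
r=5: eigenvector (-1, 1).
P = [[2, -1], [-1, 1]], D = diag(4, 5), P⁻¹ = [[1, 1], [1, 2]].
A⁶ = P·diag(4096, 15625)·P⁻¹ = [[-7433, -23058], [11529, 27154]].
The requested entry is 11529.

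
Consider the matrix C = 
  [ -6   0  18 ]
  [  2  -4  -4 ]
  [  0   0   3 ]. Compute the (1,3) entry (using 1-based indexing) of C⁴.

Characteristic polynomial: r^3 + 7r^2 - 6r - 72 = (r - 3)(r + 4)(r + 6), so the eigenvalues are -6, -4, 3.
r=-6: eigenvector (1, -1, 0).
r=3: eigenvector (2, 0, 1).
r=-4: eigenvector (0, 1, 0).
P = [[1, 2, 0], [-1, 0, 1], [0, 1, 0]], D = diag(-6, 3, -4), P⁻¹ = [[1, 0, -2], [0, 0, 1], [1, 1, -2]].
C⁴ = P·diag(1296, 81, 256)·P⁻¹ = [[1296, 0, -2430], [-1040, 256, 2080], [0, 0, 81]].
The requested entry is -2430.

-2430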